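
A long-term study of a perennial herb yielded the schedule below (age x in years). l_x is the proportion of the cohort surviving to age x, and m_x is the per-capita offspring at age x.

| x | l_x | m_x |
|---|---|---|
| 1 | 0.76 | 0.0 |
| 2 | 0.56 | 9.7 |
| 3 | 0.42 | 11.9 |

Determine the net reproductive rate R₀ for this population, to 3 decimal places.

R₀ = Σ l_x m_x:
  age 1: 0.76 × 0.0 = 0.0000
  age 2: 0.56 × 9.7 = 5.4320
  age 3: 0.42 × 11.9 = 4.9980
R₀ = 0.0000 + 5.4320 + 4.9980 = 10.4300

10.430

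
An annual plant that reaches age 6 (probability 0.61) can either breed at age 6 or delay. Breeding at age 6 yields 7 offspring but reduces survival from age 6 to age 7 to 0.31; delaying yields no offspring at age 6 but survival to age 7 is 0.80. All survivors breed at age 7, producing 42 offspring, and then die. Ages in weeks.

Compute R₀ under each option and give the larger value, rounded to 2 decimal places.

20.50

breed at age 6: R₀ = 0.61 × (7 + 0.31 × 42) = 0.61 × 20.0200 = 12.2122
delay to age 7: R₀ = 0.61 × (0.80 × 42) = 0.61 × 33.6000 = 20.4960
Higher: delay to age 7 (20.4960).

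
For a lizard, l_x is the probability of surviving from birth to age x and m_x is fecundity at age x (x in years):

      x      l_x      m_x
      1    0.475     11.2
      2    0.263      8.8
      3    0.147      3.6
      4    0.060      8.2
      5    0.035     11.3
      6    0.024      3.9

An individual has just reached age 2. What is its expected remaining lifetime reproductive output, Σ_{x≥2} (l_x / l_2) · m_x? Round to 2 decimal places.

l_2 = 0.263. Conditional survival from age 2 to x is l_x / l_2.
  x=2: (0.263/0.263) × 8.8 = 8.8000
  x=3: (0.147/0.263) × 3.6 = 2.0122
  x=4: (0.060/0.263) × 8.2 = 1.8707
  x=5: (0.035/0.263) × 11.3 = 1.5038
  x=6: (0.024/0.263) × 3.9 = 0.3559
Sum = 8.8000 + 2.0122 + 1.8707 + 1.5038 + 0.3559 = 14.5426

14.54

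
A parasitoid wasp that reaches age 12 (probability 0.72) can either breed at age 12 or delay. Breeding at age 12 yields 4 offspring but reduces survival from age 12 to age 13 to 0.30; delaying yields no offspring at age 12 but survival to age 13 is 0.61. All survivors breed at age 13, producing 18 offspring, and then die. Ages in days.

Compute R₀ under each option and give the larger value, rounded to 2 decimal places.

breed at age 12: R₀ = 0.72 × (4 + 0.30 × 18) = 0.72 × 9.4000 = 6.7680
delay to age 13: R₀ = 0.72 × (0.61 × 18) = 0.72 × 10.9800 = 7.9056
Higher: delay to age 13 (7.9056).

7.91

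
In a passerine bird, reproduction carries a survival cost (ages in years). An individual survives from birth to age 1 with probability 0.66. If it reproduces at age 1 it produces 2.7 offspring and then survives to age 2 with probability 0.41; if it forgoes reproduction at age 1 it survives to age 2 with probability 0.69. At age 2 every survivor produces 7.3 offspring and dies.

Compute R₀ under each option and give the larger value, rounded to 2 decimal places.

breed at age 1: R₀ = 0.66 × (2.7 + 0.41 × 7.3) = 0.66 × 5.6930 = 3.7574
delay to age 2: R₀ = 0.66 × (0.69 × 7.3) = 0.66 × 5.0370 = 3.3244
Higher: breed at age 1 (3.7574).

3.76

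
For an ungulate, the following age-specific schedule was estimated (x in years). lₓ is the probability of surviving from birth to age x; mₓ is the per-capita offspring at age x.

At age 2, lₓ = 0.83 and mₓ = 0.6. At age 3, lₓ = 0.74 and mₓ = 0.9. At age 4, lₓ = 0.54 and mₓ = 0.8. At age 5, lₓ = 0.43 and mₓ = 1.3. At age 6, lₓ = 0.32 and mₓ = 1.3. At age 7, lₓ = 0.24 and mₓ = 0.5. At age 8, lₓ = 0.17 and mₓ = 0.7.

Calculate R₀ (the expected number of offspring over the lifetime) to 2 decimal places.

2.81

R₀ = Σ lₓ mₓ:
  age 2: 0.83 × 0.6 = 0.4980
  age 3: 0.74 × 0.9 = 0.6660
  age 4: 0.54 × 0.8 = 0.4320
  age 5: 0.43 × 1.3 = 0.5590
  age 6: 0.32 × 1.3 = 0.4160
  age 7: 0.24 × 0.5 = 0.1200
  age 8: 0.17 × 0.7 = 0.1190
R₀ = 0.4980 + 0.6660 + 0.4320 + 0.5590 + 0.4160 + 0.1200 + 0.1190 = 2.8100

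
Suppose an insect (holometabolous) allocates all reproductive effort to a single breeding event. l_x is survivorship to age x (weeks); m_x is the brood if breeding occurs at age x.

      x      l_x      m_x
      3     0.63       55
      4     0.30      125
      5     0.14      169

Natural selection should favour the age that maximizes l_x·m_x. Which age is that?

Expected offspring if breeding at age x = l_x × m_x:
  age 3: 0.63 × 55 = 34.650
  age 4: 0.30 × 125 = 37.500
  age 5: 0.14 × 169 = 23.660
Maximum at age 4 (37.500).

4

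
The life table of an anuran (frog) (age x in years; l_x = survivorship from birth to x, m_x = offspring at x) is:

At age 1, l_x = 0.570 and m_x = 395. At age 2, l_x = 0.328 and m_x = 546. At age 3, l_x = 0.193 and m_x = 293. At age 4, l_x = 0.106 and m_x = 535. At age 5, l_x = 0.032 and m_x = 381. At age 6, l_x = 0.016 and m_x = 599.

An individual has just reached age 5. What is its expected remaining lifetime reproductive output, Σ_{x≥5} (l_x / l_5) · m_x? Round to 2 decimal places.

680.50

l_5 = 0.032. Conditional survival from age 5 to x is l_x / l_5.
  x=5: (0.032/0.032) × 381 = 381.0000
  x=6: (0.016/0.032) × 599 = 299.5000
Sum = 381.0000 + 299.5000 = 680.5000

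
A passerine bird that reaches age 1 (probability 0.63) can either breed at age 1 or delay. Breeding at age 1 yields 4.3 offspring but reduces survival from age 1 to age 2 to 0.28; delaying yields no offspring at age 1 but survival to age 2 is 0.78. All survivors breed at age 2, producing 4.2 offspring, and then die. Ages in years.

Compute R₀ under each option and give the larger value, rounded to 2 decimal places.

3.45

breed at age 1: R₀ = 0.63 × (4.3 + 0.28 × 4.2) = 0.63 × 5.4760 = 3.4499
delay to age 2: R₀ = 0.63 × (0.78 × 4.2) = 0.63 × 3.2760 = 2.0639
Higher: breed at age 1 (3.4499).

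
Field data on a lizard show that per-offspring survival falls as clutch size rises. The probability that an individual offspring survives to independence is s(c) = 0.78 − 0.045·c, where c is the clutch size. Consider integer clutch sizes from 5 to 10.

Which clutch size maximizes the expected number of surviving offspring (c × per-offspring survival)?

Expected surviving offspring = c × s(c):
  c=5: 5 × 0.555 = 2.775
  c=6: 6 × 0.510 = 3.060
  c=7: 7 × 0.465 = 3.255
  c=8: 8 × 0.420 = 3.360
  c=9: 9 × 0.375 = 3.375
  c=10: 10 × 0.330 = 3.300
Maximum at c = 9 (3.375 surviving offspring).

9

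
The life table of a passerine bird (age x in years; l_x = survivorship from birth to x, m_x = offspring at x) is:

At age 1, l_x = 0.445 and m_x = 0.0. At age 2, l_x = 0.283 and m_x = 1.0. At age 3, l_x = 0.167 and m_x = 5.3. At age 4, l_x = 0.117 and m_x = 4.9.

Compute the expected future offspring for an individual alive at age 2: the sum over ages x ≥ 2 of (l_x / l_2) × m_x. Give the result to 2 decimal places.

l_2 = 0.283. Conditional survival from age 2 to x is l_x / l_2.
  x=2: (0.283/0.283) × 1.0 = 1.0000
  x=3: (0.167/0.283) × 5.3 = 3.1276
  x=4: (0.117/0.283) × 4.9 = 2.0258
Sum = 1.0000 + 3.1276 + 2.0258 = 6.1534

6.15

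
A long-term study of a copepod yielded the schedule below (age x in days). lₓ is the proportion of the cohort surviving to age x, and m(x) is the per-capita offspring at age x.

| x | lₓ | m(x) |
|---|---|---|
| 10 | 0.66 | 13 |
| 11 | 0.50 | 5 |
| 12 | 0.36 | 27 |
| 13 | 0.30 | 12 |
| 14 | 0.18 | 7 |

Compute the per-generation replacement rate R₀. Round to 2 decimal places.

25.66

R₀ = Σ lₓ m(x):
  age 10: 0.66 × 13 = 8.5800
  age 11: 0.50 × 5 = 2.5000
  age 12: 0.36 × 27 = 9.7200
  age 13: 0.30 × 12 = 3.6000
  age 14: 0.18 × 7 = 1.2600
R₀ = 8.5800 + 2.5000 + 9.7200 + 3.6000 + 1.2600 = 25.6600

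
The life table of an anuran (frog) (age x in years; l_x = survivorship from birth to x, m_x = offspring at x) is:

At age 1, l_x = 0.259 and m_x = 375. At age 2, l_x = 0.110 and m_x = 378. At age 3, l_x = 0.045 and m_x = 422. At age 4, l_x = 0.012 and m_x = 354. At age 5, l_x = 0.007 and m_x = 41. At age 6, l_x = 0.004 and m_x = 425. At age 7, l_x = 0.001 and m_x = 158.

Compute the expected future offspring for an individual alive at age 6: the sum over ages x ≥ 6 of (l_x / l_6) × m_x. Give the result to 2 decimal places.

l_6 = 0.004. Conditional survival from age 6 to x is l_x / l_6.
  x=6: (0.004/0.004) × 425 = 425.0000
  x=7: (0.001/0.004) × 158 = 39.5000
Sum = 425.0000 + 39.5000 = 464.5000

464.50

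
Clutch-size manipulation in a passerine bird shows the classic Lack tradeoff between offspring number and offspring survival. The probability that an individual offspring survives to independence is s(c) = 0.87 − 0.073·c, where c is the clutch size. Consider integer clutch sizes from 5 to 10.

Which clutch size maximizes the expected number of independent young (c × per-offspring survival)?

6

Expected independent young = c × s(c):
  c=5: 5 × 0.505 = 2.525
  c=6: 6 × 0.432 = 2.592
  c=7: 7 × 0.359 = 2.513
  c=8: 8 × 0.286 = 2.288
  c=9: 9 × 0.213 = 1.917
  c=10: 10 × 0.140 = 1.400
Maximum at c = 6 (2.592 independent young).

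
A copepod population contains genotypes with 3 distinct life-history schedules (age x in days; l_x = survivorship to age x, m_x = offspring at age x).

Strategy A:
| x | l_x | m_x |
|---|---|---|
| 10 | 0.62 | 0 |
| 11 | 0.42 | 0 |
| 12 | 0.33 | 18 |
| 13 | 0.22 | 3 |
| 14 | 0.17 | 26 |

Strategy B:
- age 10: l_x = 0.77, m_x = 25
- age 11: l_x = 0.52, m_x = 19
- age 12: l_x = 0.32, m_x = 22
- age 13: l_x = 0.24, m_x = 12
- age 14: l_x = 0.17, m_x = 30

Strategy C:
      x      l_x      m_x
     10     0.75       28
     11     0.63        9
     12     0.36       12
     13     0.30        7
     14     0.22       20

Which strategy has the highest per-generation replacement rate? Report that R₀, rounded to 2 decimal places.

Strategy A: R₀ = 0.62×0 + 0.42×0 + 0.33×18 + 0.22×3 + 0.17×26 = 11.0200
Strategy B: R₀ = 0.77×25 + 0.52×19 + 0.32×22 + 0.24×12 + 0.17×30 = 44.1500
Strategy C: R₀ = 0.75×28 + 0.63×9 + 0.36×12 + 0.30×7 + 0.22×20 = 37.4900
Highest R₀: strategy B with 44.1500.

44.15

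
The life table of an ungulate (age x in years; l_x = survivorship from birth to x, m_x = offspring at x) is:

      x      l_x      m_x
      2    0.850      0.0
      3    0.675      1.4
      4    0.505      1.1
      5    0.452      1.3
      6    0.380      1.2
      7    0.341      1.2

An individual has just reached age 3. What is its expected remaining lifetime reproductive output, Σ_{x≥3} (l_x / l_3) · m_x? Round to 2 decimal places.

4.38

l_3 = 0.675. Conditional survival from age 3 to x is l_x / l_3.
  x=3: (0.675/0.675) × 1.4 = 1.4000
  x=4: (0.505/0.675) × 1.1 = 0.8230
  x=5: (0.452/0.675) × 1.3 = 0.8705
  x=6: (0.380/0.675) × 1.2 = 0.6756
  x=7: (0.341/0.675) × 1.2 = 0.6062
Sum = 1.4000 + 0.8230 + 0.8705 + 0.6756 + 0.6062 = 4.3753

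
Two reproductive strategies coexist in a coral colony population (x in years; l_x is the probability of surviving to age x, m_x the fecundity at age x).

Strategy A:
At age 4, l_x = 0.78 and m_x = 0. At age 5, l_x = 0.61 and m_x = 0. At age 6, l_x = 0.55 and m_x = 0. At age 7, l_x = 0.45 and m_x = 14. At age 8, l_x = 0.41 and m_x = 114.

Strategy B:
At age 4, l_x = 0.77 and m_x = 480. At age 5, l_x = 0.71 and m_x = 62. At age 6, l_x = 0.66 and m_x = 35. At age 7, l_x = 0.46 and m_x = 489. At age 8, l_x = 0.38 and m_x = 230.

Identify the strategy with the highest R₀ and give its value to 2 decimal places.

Strategy A: R₀ = 0.78×0 + 0.61×0 + 0.55×0 + 0.45×14 + 0.41×114 = 53.0400
Strategy B: R₀ = 0.77×480 + 0.71×62 + 0.66×35 + 0.46×489 + 0.38×230 = 749.0600
Highest R₀: strategy B with 749.0600.

749.06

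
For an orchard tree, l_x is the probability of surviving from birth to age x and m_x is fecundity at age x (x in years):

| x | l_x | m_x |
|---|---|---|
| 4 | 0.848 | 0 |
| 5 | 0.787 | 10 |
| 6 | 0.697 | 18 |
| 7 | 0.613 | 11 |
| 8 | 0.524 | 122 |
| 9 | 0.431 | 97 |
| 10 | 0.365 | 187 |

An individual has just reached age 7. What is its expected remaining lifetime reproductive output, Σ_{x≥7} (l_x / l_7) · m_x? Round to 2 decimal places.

294.83

l_7 = 0.613. Conditional survival from age 7 to x is l_x / l_7.
  x=7: (0.613/0.613) × 11 = 11.0000
  x=8: (0.524/0.613) × 122 = 104.2871
  x=9: (0.431/0.613) × 97 = 68.2007
  x=10: (0.365/0.613) × 187 = 111.3458
Sum = 11.0000 + 104.2871 + 68.2007 + 111.3458 = 294.8336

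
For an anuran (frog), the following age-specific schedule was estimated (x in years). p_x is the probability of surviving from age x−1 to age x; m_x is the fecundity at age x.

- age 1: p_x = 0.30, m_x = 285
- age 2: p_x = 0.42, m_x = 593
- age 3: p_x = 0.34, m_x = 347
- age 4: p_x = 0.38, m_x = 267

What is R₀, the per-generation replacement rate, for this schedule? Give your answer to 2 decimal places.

Survivorship from birth: l_x = p_1·p_2·…·p_x.
  l_1 = 0.30000
  l_2 = 0.12600
  l_3 = 0.04284
  l_4 = 0.01628
R₀ = Σ l_x m_x:
  age 1: 0.30000 × 285 = 85.5000
  age 2: 0.12600 × 593 = 74.7180
  age 3: 0.04284 × 347 = 14.8655
  age 4: 0.01628 × 267 = 4.3468
R₀ = 85.5000 + 74.7180 + 14.8655 + 4.3468 = 179.4302

179.43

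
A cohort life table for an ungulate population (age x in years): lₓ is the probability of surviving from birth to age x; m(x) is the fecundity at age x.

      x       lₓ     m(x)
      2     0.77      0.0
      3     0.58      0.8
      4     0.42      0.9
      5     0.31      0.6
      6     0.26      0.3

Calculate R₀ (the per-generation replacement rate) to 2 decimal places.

R₀ = Σ lₓ m(x):
  age 2: 0.77 × 0.0 = 0.0000
  age 3: 0.58 × 0.8 = 0.4640
  age 4: 0.42 × 0.9 = 0.3780
  age 5: 0.31 × 0.6 = 0.1860
  age 6: 0.26 × 0.3 = 0.0780
R₀ = 0.0000 + 0.4640 + 0.3780 + 0.1860 + 0.0780 = 1.1060

1.11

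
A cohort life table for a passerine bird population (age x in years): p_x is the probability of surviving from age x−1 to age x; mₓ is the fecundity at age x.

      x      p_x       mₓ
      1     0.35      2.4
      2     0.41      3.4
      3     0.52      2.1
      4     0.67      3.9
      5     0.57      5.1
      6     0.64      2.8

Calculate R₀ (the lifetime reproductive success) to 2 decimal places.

1.88

Survivorship from birth: l_x = p_1·p_2·…·p_x.
  l_1 = 0.35000
  l_2 = 0.14350
  l_3 = 0.07462
  l_4 = 0.05000
  l_5 = 0.02850
  l_6 = 0.01824
R₀ = Σ l_x mₓ:
  age 1: 0.35000 × 2.4 = 0.8400
  age 2: 0.14350 × 3.4 = 0.4879
  age 3: 0.07462 × 2.1 = 0.1567
  age 4: 0.05000 × 3.9 = 0.1950
  age 5: 0.02850 × 5.1 = 0.1454
  age 6: 0.01824 × 2.8 = 0.0511
R₀ = 0.8400 + 0.4879 + 0.1567 + 0.1950 + 0.1454 + 0.0511 = 1.8760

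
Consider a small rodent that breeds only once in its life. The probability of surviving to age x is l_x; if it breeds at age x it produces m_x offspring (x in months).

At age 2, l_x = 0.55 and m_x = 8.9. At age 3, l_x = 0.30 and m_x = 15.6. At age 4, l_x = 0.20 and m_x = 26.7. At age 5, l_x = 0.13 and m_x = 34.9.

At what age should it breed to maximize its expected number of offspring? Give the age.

Expected offspring if breeding at age x = l_x × m_x:
  age 2: 0.55 × 8.9 = 4.895
  age 3: 0.30 × 15.6 = 4.680
  age 4: 0.20 × 26.7 = 5.340
  age 5: 0.13 × 34.9 = 4.537
Maximum at age 4 (5.340).

4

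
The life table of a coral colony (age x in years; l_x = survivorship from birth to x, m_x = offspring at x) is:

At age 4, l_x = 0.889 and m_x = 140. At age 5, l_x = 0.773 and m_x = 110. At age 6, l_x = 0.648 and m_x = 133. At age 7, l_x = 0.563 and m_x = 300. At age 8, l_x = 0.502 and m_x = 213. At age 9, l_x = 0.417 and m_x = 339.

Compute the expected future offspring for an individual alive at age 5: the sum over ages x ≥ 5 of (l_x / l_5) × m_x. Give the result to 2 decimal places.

761.19

l_5 = 0.773. Conditional survival from age 5 to x is l_x / l_5.
  x=5: (0.773/0.773) × 110 = 110.0000
  x=6: (0.648/0.773) × 133 = 111.4929
  x=7: (0.563/0.773) × 300 = 218.4994
  x=8: (0.502/0.773) × 213 = 138.3260
  x=9: (0.417/0.773) × 339 = 182.8758
Sum = 110.0000 + 111.4929 + 218.4994 + 138.3260 + 182.8758 = 761.1940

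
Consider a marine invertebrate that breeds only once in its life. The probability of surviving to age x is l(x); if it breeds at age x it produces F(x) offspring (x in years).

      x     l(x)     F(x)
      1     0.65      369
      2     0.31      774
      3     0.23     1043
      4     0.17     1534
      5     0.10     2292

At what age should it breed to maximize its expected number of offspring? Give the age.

4

Expected offspring if breeding at age x = l(x) × F(x):
  age 1: 0.65 × 369 = 239.850
  age 2: 0.31 × 774 = 239.940
  age 3: 0.23 × 1043 = 239.890
  age 4: 0.17 × 1534 = 260.780
  age 5: 0.10 × 2292 = 229.200
Maximum at age 4 (260.780).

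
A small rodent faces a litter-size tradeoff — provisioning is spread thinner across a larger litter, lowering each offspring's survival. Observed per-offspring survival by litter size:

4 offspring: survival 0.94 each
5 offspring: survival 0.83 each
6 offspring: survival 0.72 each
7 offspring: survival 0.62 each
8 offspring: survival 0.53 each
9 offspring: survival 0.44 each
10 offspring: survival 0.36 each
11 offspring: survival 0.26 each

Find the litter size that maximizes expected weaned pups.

Expected weaned pups = c × s(c):
  c=4: 4 × 0.94 = 3.760
  c=5: 5 × 0.83 = 4.150
  c=6: 6 × 0.72 = 4.320
  c=7: 7 × 0.62 = 4.340
  c=8: 8 × 0.53 = 4.240
  c=9: 9 × 0.44 = 3.960
  c=10: 10 × 0.36 = 3.600
  c=11: 11 × 0.26 = 2.860
Maximum at c = 7 (4.340 weaned pups).

7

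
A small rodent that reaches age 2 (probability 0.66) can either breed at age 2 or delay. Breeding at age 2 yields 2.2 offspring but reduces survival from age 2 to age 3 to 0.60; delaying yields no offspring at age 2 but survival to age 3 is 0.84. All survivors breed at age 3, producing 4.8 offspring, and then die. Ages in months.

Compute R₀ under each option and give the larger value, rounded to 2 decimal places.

3.35

breed at age 2: R₀ = 0.66 × (2.2 + 0.60 × 4.8) = 0.66 × 5.0800 = 3.3528
delay to age 3: R₀ = 0.66 × (0.84 × 4.8) = 0.66 × 4.0320 = 2.6611
Higher: breed at age 2 (3.3528).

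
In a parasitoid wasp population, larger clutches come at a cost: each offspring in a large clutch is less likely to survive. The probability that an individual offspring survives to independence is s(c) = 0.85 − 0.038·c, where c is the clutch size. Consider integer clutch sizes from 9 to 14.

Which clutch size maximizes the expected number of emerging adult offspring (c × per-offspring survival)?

Expected emerging adult offspring = c × s(c):
  c=9: 9 × 0.508 = 4.572
  c=10: 10 × 0.470 = 4.700
  c=11: 11 × 0.432 = 4.752
  c=12: 12 × 0.394 = 4.728
  c=13: 13 × 0.356 = 4.628
  c=14: 14 × 0.318 = 4.452
Maximum at c = 11 (4.752 emerging adult offspring).

11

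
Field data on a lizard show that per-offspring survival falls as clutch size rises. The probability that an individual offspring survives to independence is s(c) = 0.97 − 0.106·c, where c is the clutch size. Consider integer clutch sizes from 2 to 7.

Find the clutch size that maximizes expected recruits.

5

Expected recruits = c × s(c):
  c=2: 2 × 0.758 = 1.516
  c=3: 3 × 0.652 = 1.956
  c=4: 4 × 0.546 = 2.184
  c=5: 5 × 0.440 = 2.200
  c=6: 6 × 0.334 = 2.004
  c=7: 7 × 0.228 = 1.596
Maximum at c = 5 (2.200 recruits).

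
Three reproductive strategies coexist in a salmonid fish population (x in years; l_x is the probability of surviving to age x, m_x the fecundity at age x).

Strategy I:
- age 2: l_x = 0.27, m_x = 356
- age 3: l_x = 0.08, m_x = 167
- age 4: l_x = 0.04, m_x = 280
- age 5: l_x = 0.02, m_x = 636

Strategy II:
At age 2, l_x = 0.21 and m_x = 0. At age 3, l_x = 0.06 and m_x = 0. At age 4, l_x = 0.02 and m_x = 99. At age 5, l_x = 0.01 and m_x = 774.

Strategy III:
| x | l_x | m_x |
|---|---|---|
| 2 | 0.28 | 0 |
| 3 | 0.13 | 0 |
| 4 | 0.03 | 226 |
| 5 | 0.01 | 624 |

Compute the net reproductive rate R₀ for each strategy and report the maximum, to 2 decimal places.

133.40

Strategy I: R₀ = 0.27×356 + 0.08×167 + 0.04×280 + 0.02×636 = 133.4000
Strategy II: R₀ = 0.21×0 + 0.06×0 + 0.02×99 + 0.01×774 = 9.7200
Strategy III: R₀ = 0.28×0 + 0.13×0 + 0.03×226 + 0.01×624 = 13.0200
Highest R₀: strategy I with 133.4000.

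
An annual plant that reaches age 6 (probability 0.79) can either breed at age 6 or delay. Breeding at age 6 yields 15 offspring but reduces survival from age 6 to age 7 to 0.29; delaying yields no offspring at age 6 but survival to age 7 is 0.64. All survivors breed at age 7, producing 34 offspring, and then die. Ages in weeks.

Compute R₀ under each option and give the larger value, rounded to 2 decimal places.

19.64

breed at age 6: R₀ = 0.79 × (15 + 0.29 × 34) = 0.79 × 24.8600 = 19.6394
delay to age 7: R₀ = 0.79 × (0.64 × 34) = 0.79 × 21.7600 = 17.1904
Higher: breed at age 6 (19.6394).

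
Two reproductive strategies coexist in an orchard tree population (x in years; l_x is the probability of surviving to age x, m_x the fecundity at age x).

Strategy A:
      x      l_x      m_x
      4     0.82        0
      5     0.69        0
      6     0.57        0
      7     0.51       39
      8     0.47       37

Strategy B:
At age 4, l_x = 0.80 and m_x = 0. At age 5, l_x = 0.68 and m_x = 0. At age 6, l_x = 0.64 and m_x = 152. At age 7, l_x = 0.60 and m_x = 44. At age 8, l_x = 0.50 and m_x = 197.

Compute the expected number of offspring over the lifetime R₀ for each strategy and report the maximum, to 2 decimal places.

222.18

Strategy A: R₀ = 0.82×0 + 0.69×0 + 0.57×0 + 0.51×39 + 0.47×37 = 37.2800
Strategy B: R₀ = 0.80×0 + 0.68×0 + 0.64×152 + 0.60×44 + 0.50×197 = 222.1800
Highest R₀: strategy B with 222.1800.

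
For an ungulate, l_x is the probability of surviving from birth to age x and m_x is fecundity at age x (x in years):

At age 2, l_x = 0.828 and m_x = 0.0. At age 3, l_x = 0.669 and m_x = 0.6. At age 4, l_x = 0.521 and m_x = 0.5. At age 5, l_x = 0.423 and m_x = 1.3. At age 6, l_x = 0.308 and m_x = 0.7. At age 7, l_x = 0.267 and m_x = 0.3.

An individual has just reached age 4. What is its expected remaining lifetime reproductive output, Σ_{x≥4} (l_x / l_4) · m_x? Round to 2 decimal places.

2.12

l_4 = 0.521. Conditional survival from age 4 to x is l_x / l_4.
  x=4: (0.521/0.521) × 0.5 = 0.5000
  x=5: (0.423/0.521) × 1.3 = 1.0555
  x=6: (0.308/0.521) × 0.7 = 0.4138
  x=7: (0.267/0.521) × 0.3 = 0.1537
Sum = 0.5000 + 1.0555 + 0.4138 + 0.1537 = 2.1230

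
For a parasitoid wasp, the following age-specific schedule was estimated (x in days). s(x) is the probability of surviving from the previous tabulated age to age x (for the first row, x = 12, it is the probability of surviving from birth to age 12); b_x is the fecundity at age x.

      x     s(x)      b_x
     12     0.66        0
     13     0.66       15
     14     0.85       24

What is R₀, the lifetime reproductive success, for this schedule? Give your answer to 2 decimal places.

15.42

Survivorship from birth: l_x = s_12·s_13·…·s_x.
  l_12 = 0.66000
  l_13 = 0.43560
  l_14 = 0.37026
R₀ = Σ l_x b_x:
  age 12: 0.66000 × 0 = 0.0000
  age 13: 0.43560 × 15 = 6.5340
  age 14: 0.37026 × 24 = 8.8862
R₀ = 0.0000 + 6.5340 + 8.8862 = 15.4202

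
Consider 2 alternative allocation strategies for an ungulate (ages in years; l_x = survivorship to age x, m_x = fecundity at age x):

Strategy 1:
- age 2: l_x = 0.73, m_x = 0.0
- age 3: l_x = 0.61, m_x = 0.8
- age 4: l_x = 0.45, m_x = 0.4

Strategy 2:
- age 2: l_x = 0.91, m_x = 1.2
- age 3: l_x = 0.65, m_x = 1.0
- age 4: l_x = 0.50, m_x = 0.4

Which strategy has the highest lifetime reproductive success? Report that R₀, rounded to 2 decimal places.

1.94

Strategy 1: R₀ = 0.73×0.0 + 0.61×0.8 + 0.45×0.4 = 0.6680
Strategy 2: R₀ = 0.91×1.2 + 0.65×1.0 + 0.50×0.4 = 1.9420
Highest R₀: strategy 2 with 1.9420.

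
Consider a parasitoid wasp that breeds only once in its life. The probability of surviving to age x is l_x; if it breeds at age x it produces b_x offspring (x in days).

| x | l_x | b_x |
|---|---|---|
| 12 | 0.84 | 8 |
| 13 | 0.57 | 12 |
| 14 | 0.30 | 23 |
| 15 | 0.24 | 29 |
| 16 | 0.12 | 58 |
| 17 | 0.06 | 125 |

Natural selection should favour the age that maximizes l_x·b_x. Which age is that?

Expected offspring if breeding at age x = l_x × b_x:
  age 12: 0.84 × 8 = 6.720
  age 13: 0.57 × 12 = 6.840
  age 14: 0.30 × 23 = 6.900
  age 15: 0.24 × 29 = 6.960
  age 16: 0.12 × 58 = 6.960
  age 17: 0.06 × 125 = 7.500
Maximum at age 17 (7.500).

17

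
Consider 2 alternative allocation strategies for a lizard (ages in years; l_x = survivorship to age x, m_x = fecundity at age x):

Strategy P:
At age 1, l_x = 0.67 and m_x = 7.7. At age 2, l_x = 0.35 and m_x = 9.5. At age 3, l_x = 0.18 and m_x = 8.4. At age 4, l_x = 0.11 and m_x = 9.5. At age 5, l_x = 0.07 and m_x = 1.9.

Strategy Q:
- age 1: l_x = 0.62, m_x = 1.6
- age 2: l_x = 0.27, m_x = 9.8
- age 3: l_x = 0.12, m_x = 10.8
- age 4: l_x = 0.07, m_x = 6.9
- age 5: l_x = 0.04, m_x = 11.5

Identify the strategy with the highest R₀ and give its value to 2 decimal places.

11.17

Strategy P: R₀ = 0.67×7.7 + 0.35×9.5 + 0.18×8.4 + 0.11×9.5 + 0.07×1.9 = 11.1740
Strategy Q: R₀ = 0.62×1.6 + 0.27×9.8 + 0.12×10.8 + 0.07×6.9 + 0.04×11.5 = 5.8770
Highest R₀: strategy P with 11.1740.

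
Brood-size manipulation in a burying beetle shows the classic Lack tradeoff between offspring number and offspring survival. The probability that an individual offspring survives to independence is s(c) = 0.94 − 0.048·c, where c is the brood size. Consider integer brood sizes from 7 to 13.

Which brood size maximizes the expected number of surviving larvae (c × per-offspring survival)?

Expected surviving larvae = c × s(c):
  c=7: 7 × 0.604 = 4.228
  c=8: 8 × 0.556 = 4.448
  c=9: 9 × 0.508 = 4.572
  c=10: 10 × 0.460 = 4.600
  c=11: 11 × 0.412 = 4.532
  c=12: 12 × 0.364 = 4.368
  c=13: 13 × 0.316 = 4.108
Maximum at c = 10 (4.600 surviving larvae).

10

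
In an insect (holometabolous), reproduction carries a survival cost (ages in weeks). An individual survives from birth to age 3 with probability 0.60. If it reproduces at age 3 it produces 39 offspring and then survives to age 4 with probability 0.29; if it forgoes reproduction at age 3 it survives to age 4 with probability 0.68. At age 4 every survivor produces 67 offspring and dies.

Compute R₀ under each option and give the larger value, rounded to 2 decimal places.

breed at age 3: R₀ = 0.60 × (39 + 0.29 × 67) = 0.60 × 58.4300 = 35.0580
delay to age 4: R₀ = 0.60 × (0.68 × 67) = 0.60 × 45.5600 = 27.3360
Higher: breed at age 3 (35.0580).

35.06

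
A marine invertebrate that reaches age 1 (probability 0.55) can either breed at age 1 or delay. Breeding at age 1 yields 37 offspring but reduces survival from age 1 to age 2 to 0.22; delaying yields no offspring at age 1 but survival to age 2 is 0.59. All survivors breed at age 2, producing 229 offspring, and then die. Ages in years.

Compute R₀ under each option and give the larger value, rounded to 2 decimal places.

breed at age 1: R₀ = 0.55 × (37 + 0.22 × 229) = 0.55 × 87.3800 = 48.0590
delay to age 2: R₀ = 0.55 × (0.59 × 229) = 0.55 × 135.1100 = 74.3105
Higher: delay to age 2 (74.3105).

74.31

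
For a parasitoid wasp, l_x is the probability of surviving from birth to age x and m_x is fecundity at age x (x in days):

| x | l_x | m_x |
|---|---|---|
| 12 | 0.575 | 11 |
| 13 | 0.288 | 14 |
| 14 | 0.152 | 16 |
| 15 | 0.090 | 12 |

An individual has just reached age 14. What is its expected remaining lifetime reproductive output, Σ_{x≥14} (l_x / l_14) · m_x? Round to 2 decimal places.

23.11

l_14 = 0.152. Conditional survival from age 14 to x is l_x / l_14.
  x=14: (0.152/0.152) × 16 = 16.0000
  x=15: (0.090/0.152) × 12 = 7.1053
Sum = 16.0000 + 7.1053 = 23.1053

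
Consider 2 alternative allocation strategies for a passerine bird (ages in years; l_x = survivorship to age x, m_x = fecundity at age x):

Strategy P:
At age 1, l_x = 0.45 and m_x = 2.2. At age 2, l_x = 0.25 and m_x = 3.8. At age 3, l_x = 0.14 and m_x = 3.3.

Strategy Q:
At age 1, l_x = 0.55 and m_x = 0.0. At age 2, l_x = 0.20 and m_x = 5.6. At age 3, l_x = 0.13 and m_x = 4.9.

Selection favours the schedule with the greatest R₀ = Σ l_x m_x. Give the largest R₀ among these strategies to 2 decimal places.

Strategy P: R₀ = 0.45×2.2 + 0.25×3.8 + 0.14×3.3 = 2.4020
Strategy Q: R₀ = 0.55×0.0 + 0.20×5.6 + 0.13×4.9 = 1.7570
Highest R₀: strategy P with 2.4020.

2.40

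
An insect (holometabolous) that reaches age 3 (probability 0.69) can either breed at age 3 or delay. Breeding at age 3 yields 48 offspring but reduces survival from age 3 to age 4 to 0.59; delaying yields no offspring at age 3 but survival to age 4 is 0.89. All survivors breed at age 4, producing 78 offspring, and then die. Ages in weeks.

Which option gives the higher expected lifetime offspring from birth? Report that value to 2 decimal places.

64.87

breed at age 3: R₀ = 0.69 × (48 + 0.59 × 78) = 0.69 × 94.0200 = 64.8738
delay to age 4: R₀ = 0.69 × (0.89 × 78) = 0.69 × 69.4200 = 47.8998
Higher: breed at age 3 (64.8738).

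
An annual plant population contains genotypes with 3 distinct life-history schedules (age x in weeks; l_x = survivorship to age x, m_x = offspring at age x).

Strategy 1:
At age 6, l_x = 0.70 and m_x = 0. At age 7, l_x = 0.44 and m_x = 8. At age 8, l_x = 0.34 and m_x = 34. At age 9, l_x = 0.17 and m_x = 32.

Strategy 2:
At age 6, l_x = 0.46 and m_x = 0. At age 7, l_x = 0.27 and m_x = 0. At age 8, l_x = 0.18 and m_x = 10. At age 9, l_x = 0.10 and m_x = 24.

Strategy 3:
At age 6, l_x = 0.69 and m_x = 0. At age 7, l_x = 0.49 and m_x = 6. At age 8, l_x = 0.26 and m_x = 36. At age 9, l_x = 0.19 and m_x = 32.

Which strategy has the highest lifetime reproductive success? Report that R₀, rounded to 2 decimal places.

Strategy 1: R₀ = 0.70×0 + 0.44×8 + 0.34×34 + 0.17×32 = 20.5200
Strategy 2: R₀ = 0.46×0 + 0.27×0 + 0.18×10 + 0.10×24 = 4.2000
Strategy 3: R₀ = 0.69×0 + 0.49×6 + 0.26×36 + 0.19×32 = 18.3800
Highest R₀: strategy 1 with 20.5200.

20.52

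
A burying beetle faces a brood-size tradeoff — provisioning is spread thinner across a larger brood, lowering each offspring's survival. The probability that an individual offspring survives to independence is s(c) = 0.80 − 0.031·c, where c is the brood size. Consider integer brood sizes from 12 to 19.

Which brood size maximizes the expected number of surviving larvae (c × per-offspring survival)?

13

Expected surviving larvae = c × s(c):
  c=12: 12 × 0.428 = 5.136
  c=13: 13 × 0.397 = 5.161
  c=14: 14 × 0.366 = 5.124
  c=15: 15 × 0.335 = 5.025
  c=16: 16 × 0.304 = 4.864
  c=17: 17 × 0.273 = 4.641
  c=18: 18 × 0.242 = 4.356
  c=19: 19 × 0.211 = 4.009
Maximum at c = 13 (5.161 surviving larvae).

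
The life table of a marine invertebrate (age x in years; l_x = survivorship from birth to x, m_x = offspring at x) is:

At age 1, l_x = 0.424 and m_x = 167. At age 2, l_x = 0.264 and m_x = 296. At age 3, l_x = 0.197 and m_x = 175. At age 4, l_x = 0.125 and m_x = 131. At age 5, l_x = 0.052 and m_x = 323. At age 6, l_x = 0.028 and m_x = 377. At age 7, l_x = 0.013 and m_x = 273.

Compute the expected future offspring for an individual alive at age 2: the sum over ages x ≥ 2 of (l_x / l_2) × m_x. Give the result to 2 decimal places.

l_2 = 0.264. Conditional survival from age 2 to x is l_x / l_2.
  x=2: (0.264/0.264) × 296 = 296.0000
  x=3: (0.197/0.264) × 175 = 130.5871
  x=4: (0.125/0.264) × 131 = 62.0265
  x=5: (0.052/0.264) × 323 = 63.6212
  x=6: (0.028/0.264) × 377 = 39.9848
  x=7: (0.013/0.264) × 273 = 13.4432
Sum = 296.0000 + 130.5871 + 62.0265 + 63.6212 + 39.9848 + 13.4432 = 605.6629

605.66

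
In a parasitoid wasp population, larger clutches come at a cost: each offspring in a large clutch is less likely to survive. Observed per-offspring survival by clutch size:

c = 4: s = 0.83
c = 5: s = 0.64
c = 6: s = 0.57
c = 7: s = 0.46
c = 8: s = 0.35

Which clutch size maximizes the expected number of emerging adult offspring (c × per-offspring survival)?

6

Expected emerging adult offspring = c × s(c):
  c=4: 4 × 0.83 = 3.320
  c=5: 5 × 0.64 = 3.200
  c=6: 6 × 0.57 = 3.420
  c=7: 7 × 0.46 = 3.220
  c=8: 8 × 0.35 = 2.800
Maximum at c = 6 (3.420 emerging adult offspring).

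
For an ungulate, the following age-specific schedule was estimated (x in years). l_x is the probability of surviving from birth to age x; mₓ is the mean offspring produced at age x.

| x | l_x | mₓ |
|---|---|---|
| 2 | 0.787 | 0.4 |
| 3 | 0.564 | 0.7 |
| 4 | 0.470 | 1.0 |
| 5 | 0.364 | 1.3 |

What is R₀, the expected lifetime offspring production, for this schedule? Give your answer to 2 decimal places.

R₀ = Σ l_x mₓ:
  age 2: 0.787 × 0.4 = 0.3148
  age 3: 0.564 × 0.7 = 0.3948
  age 4: 0.470 × 1.0 = 0.4700
  age 5: 0.364 × 1.3 = 0.4732
R₀ = 0.3148 + 0.3948 + 0.4700 + 0.4732 = 1.6528

1.65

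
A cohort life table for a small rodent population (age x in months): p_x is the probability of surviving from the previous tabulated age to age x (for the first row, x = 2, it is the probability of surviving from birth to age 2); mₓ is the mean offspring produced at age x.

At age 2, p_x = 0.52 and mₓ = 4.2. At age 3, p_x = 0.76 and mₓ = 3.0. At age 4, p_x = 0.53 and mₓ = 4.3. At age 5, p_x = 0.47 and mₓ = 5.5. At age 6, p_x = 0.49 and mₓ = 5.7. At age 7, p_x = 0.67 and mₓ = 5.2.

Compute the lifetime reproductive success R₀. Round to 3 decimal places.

Survivorship from birth: l_x = p_2·p_3·…·p_x.
  l_2 = 0.52000
  l_3 = 0.39520
  l_4 = 0.20946
  l_5 = 0.09844
  l_6 = 0.04824
  l_7 = 0.03232
R₀ = Σ l_x mₓ:
  age 2: 0.52000 × 4.2 = 2.1840
  age 3: 0.39520 × 3.0 = 1.1856
  age 4: 0.20946 × 4.3 = 0.9007
  age 5: 0.09844 × 5.5 = 0.5414
  age 6: 0.04824 × 5.7 = 0.2750
  age 7: 0.03232 × 5.2 = 0.1681
R₀ = 2.1840 + 1.1856 + 0.9007 + 0.5414 + 0.2750 + 0.1681 = 5.2547

5.255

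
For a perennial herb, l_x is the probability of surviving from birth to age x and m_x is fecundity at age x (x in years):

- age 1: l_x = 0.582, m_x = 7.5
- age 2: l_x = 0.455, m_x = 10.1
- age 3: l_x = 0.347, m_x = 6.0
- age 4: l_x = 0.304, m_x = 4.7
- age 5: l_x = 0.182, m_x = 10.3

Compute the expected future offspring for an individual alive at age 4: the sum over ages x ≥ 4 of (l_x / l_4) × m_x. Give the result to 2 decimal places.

10.87

l_4 = 0.304. Conditional survival from age 4 to x is l_x / l_4.
  x=4: (0.304/0.304) × 4.7 = 4.7000
  x=5: (0.182/0.304) × 10.3 = 6.1664
Sum = 4.7000 + 6.1664 = 10.8664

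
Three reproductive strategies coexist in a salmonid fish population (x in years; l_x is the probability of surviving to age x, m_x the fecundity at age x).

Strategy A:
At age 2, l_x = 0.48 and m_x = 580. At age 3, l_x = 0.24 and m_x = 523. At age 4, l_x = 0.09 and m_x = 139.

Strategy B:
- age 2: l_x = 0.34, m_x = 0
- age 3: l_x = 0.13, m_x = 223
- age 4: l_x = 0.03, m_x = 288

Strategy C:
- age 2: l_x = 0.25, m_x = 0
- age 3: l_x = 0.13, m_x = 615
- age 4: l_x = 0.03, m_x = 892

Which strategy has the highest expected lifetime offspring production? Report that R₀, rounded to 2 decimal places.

416.43

Strategy A: R₀ = 0.48×580 + 0.24×523 + 0.09×139 = 416.4300
Strategy B: R₀ = 0.34×0 + 0.13×223 + 0.03×288 = 37.6300
Strategy C: R₀ = 0.25×0 + 0.13×615 + 0.03×892 = 106.7100
Highest R₀: strategy A with 416.4300.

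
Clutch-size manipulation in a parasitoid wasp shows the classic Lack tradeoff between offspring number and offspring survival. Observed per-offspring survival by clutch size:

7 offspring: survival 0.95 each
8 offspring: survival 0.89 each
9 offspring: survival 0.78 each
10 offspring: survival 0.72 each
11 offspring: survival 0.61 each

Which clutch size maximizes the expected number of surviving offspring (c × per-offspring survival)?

Expected surviving offspring = c × s(c):
  c=7: 7 × 0.95 = 6.650
  c=8: 8 × 0.89 = 7.120
  c=9: 9 × 0.78 = 7.020
  c=10: 10 × 0.72 = 7.200
  c=11: 11 × 0.61 = 6.710
Maximum at c = 10 (7.200 surviving offspring).

10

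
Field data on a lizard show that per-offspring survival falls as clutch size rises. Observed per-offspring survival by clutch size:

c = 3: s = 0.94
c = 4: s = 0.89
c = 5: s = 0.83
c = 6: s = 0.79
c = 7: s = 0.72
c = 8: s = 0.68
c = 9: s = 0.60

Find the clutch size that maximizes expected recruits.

Expected recruits = c × s(c):
  c=3: 3 × 0.94 = 2.820
  c=4: 4 × 0.89 = 3.560
  c=5: 5 × 0.83 = 4.150
  c=6: 6 × 0.79 = 4.740
  c=7: 7 × 0.72 = 5.040
  c=8: 8 × 0.68 = 5.440
  c=9: 9 × 0.60 = 5.400
Maximum at c = 8 (5.440 recruits).

8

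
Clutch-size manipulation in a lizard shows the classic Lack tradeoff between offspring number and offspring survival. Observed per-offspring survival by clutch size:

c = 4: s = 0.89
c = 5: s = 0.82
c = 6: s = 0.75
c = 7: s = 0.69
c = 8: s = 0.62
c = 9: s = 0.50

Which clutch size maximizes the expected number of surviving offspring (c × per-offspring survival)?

8

Expected surviving offspring = c × s(c):
  c=4: 4 × 0.89 = 3.560
  c=5: 5 × 0.82 = 4.100
  c=6: 6 × 0.75 = 4.500
  c=7: 7 × 0.69 = 4.830
  c=8: 8 × 0.62 = 4.960
  c=9: 9 × 0.50 = 4.500
Maximum at c = 8 (4.960 surviving offspring).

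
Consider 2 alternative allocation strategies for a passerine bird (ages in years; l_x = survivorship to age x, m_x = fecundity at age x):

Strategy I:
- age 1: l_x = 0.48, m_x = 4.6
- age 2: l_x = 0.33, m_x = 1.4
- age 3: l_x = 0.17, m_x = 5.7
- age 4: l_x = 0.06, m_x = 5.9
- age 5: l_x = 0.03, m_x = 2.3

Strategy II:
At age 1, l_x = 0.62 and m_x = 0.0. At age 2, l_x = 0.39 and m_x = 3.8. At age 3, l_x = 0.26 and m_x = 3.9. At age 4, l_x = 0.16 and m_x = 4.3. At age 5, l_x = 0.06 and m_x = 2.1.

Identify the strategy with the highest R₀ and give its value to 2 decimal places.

4.06

Strategy I: R₀ = 0.48×4.6 + 0.33×1.4 + 0.17×5.7 + 0.06×5.9 + 0.03×2.3 = 4.0620
Strategy II: R₀ = 0.62×0.0 + 0.39×3.8 + 0.26×3.9 + 0.16×4.3 + 0.06×2.1 = 3.3100
Highest R₀: strategy I with 4.0620.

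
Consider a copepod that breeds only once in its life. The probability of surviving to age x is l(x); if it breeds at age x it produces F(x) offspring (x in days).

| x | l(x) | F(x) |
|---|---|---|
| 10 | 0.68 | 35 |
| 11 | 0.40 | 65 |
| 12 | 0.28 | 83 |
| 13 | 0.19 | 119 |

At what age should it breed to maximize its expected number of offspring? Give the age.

11

Expected offspring if breeding at age x = l(x) × F(x):
  age 10: 0.68 × 35 = 23.800
  age 11: 0.40 × 65 = 26.000
  age 12: 0.28 × 83 = 23.240
  age 13: 0.19 × 119 = 22.610
Maximum at age 11 (26.000).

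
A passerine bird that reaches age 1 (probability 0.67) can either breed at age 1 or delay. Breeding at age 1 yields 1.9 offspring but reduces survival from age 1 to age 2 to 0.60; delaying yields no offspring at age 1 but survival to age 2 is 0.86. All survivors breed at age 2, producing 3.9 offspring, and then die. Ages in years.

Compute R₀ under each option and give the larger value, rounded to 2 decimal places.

2.84

breed at age 1: R₀ = 0.67 × (1.9 + 0.60 × 3.9) = 0.67 × 4.2400 = 2.8408
delay to age 2: R₀ = 0.67 × (0.86 × 3.9) = 0.67 × 3.3540 = 2.2472
Higher: breed at age 1 (2.8408).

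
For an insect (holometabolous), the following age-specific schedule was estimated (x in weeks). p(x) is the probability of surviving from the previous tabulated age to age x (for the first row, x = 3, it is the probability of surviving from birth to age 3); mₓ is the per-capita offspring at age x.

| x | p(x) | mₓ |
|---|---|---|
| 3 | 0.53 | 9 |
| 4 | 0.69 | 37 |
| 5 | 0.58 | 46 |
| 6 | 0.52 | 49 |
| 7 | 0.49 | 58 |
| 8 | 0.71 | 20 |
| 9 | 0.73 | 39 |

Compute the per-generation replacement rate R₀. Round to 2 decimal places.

Survivorship from birth: l_x = p_3·p_4·…·p_x.
  l_3 = 0.53000
  l_4 = 0.36570
  l_5 = 0.21211
  l_6 = 0.11030
  l_7 = 0.05404
  l_8 = 0.03837
  l_9 = 0.02801
R₀ = Σ l_x mₓ:
  age 3: 0.53000 × 9 = 4.7700
  age 4: 0.36570 × 37 = 13.5309
  age 5: 0.21211 × 46 = 9.7571
  age 6: 0.11030 × 49 = 5.4047
  age 7: 0.05404 × 58 = 3.1343
  age 8: 0.03837 × 20 = 0.7674
  age 9: 0.02801 × 39 = 1.0924
R₀ = 4.7700 + 13.5309 + 9.7571 + 5.4047 + 3.1343 + 0.7674 + 1.0924 = 38.4568

38.46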